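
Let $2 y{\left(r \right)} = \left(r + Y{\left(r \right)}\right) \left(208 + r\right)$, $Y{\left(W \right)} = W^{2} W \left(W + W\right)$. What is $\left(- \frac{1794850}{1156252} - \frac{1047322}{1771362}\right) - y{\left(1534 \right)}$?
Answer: $- \frac{4939118188956691954141038067}{512035213806} \approx -9.646 \cdot 10^{15}$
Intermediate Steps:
$Y{\left(W \right)} = 2 W^{4}$ ($Y{\left(W \right)} = W^{3} \cdot 2 W = 2 W^{4}$)
$y{\left(r \right)} = \frac{\left(208 + r\right) \left(r + 2 r^{4}\right)}{2}$ ($y{\left(r \right)} = \frac{\left(r + 2 r^{4}\right) \left(208 + r\right)}{2} = \frac{\left(208 + r\right) \left(r + 2 r^{4}\right)}{2}$)
$\left(- \frac{1794850}{1156252} - \frac{1047322}{1771362}\right) - y{\left(1534 \right)} = \left(- \frac{1794850}{1156252} - \frac{1047322}{1771362}\right) - \frac{1}{2} \cdot 1534 \left(208 + 1534 + 2 \cdot 1534^{4} + 416 \cdot 1534^{3}\right) = \left(\left(-1794850\right) \frac{1}{1156252} - \frac{523661}{885681}\right) - \frac{1}{2} \cdot 1534 \left(208 + 1534 + 2 \cdot 5537343160336 + 416 \cdot 3609741304\right) = \left(- \frac{897425}{578126} - \frac{523661}{885681}\right) - \frac{1}{2} \cdot 1534 \left(208 + 1534 + 11074686320672 + 1501652382464\right) = - \frac{1097574310711}{512035213806} - \frac{1}{2} \cdot 1534 \cdot 12576338704878 = - \frac{1097574310711}{512035213806} - 9646051786641426 = - \frac{4939118188956691954141038067}{512035213806}$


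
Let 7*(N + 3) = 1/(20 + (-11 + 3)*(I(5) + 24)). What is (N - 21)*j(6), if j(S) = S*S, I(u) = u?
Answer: -320553/371 ≈ -864.02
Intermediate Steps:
j(S) = S²
N = -4453/1484 (N = -3 + 1/(7*(20 + (-11 + 3)*(5 + 24))) = -3 + 1/(7*(20 - 8*29)) = -3 + 1/(7*(20 - 232)) = -3 + (⅐)/(-212) = -3 + (⅐)*(-1/212) = -3 - 1/1484 = -4453/1484 ≈ -3.0007)
(N - 21)*j(6) = (-4453/1484 - 21)*6² = -35617/1484*36 = -320553/371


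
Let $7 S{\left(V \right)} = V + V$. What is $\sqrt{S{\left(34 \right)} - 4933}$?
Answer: $\frac{i \sqrt{241241}}{7} \approx 70.166 i$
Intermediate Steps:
$S{\left(V \right)} = \frac{2 V}{7}$ ($S{\left(V \right)} = \frac{V + V}{7} = \frac{2 V}{7}$)
$\sqrt{S{\left(34 \right)} - 4933} = \sqrt{\frac{2}{7} \cdot 34 - 4933} = \sqrt{\frac{68}{7} - 4933} = \sqrt{- \frac{34463}{7}} = \frac{i \sqrt{241241}}{7}$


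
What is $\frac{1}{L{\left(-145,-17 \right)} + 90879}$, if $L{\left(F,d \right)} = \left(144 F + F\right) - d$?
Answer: $\frac{1}{69871} \approx 1.4312 \cdot 10^{-5}$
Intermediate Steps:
$L{\left(F,d \right)} = - d + 145 F$ ($L{\left(F,d \right)} = 145 F - d = - d + 145 F$)
$\frac{1}{L{\left(-145,-17 \right)} + 90879} = \frac{1}{\left(\left(-1\right) \left(-17\right) + 145 \left(-145\right)\right) + 90879} = \frac{1}{\left(17 - 21025\right) + 90879} = \frac{1}{-21008 + 90879} = \frac{1}{69871}$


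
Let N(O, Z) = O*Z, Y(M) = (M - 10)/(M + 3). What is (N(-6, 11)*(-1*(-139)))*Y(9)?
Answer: 1529/2 ≈ 764.50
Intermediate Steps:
Y(M) = (-10 + M)/(3 + M)
(N(-6, 11)*(-1*(-139)))*Y(9) = ((-6*11)*(-1*(-139)))*((-10 + 9)/(3 + 9)) = (-66*139)*(-1/12) = -1529*(-1)/2 = -9174*(-1/12) = 1529/2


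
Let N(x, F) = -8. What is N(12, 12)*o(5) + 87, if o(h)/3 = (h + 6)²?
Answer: -2817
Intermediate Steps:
o(h) = 3*(6 + h)² (o(h) = 3*(h + 6)² = 3*(6 + h)²)
N(12, 12)*o(5) + 87 = -24*(6 + 5)² + 87 = -24*11² + 87 = -24*121 + 87 = -8*363 + 87 = -2904 + 87 = -2817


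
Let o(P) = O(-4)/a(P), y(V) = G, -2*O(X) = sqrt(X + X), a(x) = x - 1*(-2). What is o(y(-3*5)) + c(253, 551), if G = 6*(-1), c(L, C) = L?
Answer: 253 + I*sqrt(2)/4 ≈ 253.0 + 0.35355*I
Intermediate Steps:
a(x) = 2 + x (a(x) = x + 2 = 2 + x)
O(X) = -sqrt(2)*sqrt(X)/2 (O(X) = -sqrt(X + X)/2 = -sqrt(2)*sqrt(X)/2)
G = -6
y(V) = -6
o(P) = -I*sqrt(2)/(2 + P) (o(P) = (-sqrt(2)*sqrt(-4)/2)/(2 + P) = (-sqrt(2)*2*I/2)/(2 + P) = (-I*sqrt(2))/(2 + P) = -I*sqrt(2)/(2 + P))
o(y(-3*5)) + c(253, 551) = -I*sqrt(2)/(2 - 6) + 253 = -1*I*sqrt(2)/(-4) + 253 = -1*I*sqrt(2)*(-1/4) + 253 = I*sqrt(2)/4 + 253 = 253 + I*sqrt(2)/4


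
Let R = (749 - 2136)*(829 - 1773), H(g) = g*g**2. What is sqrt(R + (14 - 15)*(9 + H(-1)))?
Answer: 6*sqrt(36370) ≈ 1144.3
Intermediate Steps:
H(g) = g**3
R = 1309328 (R = -1387*(-944) = 1309328)
sqrt(R + (14 - 15)*(9 + H(-1))) = sqrt(1309328 + (14 - 15)*(9 + (-1)**3)) = sqrt(1309328 - (9 - 1)) = sqrt(1309328 - 1*8) = sqrt(1309328 - 8) = sqrt(1309320) = 6*sqrt(36370)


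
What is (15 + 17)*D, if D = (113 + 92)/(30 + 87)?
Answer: 6560/117 ≈ 56.068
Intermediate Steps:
D = 205/117 ≈ 1.7521
(15 + 17)*D = (15 + 17)*(205/117) = 32*(205/117) = 6560/117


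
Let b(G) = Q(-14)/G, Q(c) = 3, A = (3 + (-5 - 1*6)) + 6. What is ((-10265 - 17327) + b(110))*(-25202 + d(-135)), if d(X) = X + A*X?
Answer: 76081277839/110 ≈ 6.9165e+8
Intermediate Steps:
A = -2 (A = (3 + (-5 - 6)) + 6 = (3 - 11) + 6 = -8 + 6 = -2)
d(X) = -X (d(X) = X - 2*X = -X)
b(G) = 3/G
((-10265 - 17327) + b(110))*(-25202 + d(-135)) = ((-10265 - 17327) + 3/110)*(-25202 - 1*(-135)) = (-27592 + 3*(1/110))*(-25202 + 135) = (-27592 + 3/110)*(-25067) = -3035117/110*(-25067) = 76081277839/110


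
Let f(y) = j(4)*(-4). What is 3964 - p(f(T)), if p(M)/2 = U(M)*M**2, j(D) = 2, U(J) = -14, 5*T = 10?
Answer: 5756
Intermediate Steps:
T = 2 (T = (1/5)*10 = 2)
f(y) = -8 (f(y) = 2*(-4) = -8)
p(M) = -28*M**2 (p(M) = 2*(-14*M**2) = -28*M**2)
3964 - p(f(T)) = 3964 - (-28)*(-8)**2 = 3964 - (-28)*64 = 3964 - 1*(-1792) = 3964 + 1792 = 5756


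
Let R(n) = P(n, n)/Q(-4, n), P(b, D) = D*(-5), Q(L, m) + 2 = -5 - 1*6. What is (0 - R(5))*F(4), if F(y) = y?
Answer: -100/13 ≈ -7.6923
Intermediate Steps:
Q(L, m) = -13 (Q(L, m) = -2 + (-5 - 1*6) = -2 + (-5 - 6) = -2 - 11 = -13)
P(b, D) = -5*D
R(n) = 5*n/13 (R(n) = -5*n/(-13) = -5*n*(-1/13) = 5*n/13)
(0 - R(5))*F(4) = (0 - 5*5/13)*4 = (0 - 1*25/13)*4 = (0 - 25/13)*4 = -25/13*4 = -100/13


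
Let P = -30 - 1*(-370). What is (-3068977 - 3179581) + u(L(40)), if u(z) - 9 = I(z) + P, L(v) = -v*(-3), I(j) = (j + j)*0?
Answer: -6248209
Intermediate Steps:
I(j) = 0 (I(j) = (2*j)*0 = 0)
P = 340 (P = -30 + 370 = 340)
L(v) = 3*v
u(z) = 349 (u(z) = 9 + (0 + 340) = 9 + 340 = 349)
(-3068977 - 3179581) + u(L(40)) = (-3068977 - 3179581) + 349 = -6248558 + 349 = -6248209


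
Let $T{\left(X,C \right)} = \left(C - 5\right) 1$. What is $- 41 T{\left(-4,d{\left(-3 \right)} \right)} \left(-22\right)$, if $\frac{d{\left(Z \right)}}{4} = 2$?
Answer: $2706$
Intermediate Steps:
$d{\left(Z \right)} = 8$ ($d{\left(Z \right)} = 4 \cdot 2 = 8$)
$T{\left(X,C \right)} = -5 + C$ ($T{\left(X,C \right)} = \left(-5 + C\right) 1 = -5 + C$)
$- 41 T{\left(-4,d{\left(-3 \right)} \right)} \left(-22\right) = - 41 \left(-5 + 8\right) \left(-22\right) = \left(-41\right) 3 \left(-22\right) = \left(-123\right) \left(-22\right) = 2706$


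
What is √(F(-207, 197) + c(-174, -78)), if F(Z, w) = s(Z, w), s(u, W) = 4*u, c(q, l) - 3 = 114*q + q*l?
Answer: I*√7089 ≈ 84.196*I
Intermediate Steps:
c(q, l) = 3 + 114*q + l*q (c(q, l) = 3 + (114*q + q*l) = 3 + (114*q + l*q) = 3 + 114*q + l*q)
F(Z, w) = 4*Z
√(F(-207, 197) + c(-174, -78)) = √(4*(-207) + (3 + 114*(-174) - 78*(-174))) = √(-828 + (3 - 19836 + 13572)) = √(-828 - 6261) = √(-7089) = I*√7089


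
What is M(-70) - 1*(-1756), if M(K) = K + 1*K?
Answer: 1616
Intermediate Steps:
M(K) = 2*K (M(K) = K + K = 2*K)
M(-70) - 1*(-1756) = 2*(-70) - 1*(-1756) = -140 + 1756 = 1616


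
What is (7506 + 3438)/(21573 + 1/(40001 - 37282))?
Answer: 7439184/14664247 ≈ 0.50730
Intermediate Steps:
(7506 + 3438)/(21573 + 1/(40001 - 37282)) = 10944/(21573 + 1/2719) = 10944/(58656988/2719) = 10944*(2719/58656988) = 7439184/14664247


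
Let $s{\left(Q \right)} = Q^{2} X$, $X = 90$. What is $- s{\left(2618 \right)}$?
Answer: $-616853160$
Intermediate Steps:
$s{\left(Q \right)} = 90 Q^{2}$ ($s{\left(Q \right)} = Q^{2} \cdot 90 = 90 Q^{2}$)
$- s{\left(2618 \right)} = - 90 \cdot 2618^{2} = - 90 \cdot 6853924 = \left(-1\right) 616853160 = -616853160$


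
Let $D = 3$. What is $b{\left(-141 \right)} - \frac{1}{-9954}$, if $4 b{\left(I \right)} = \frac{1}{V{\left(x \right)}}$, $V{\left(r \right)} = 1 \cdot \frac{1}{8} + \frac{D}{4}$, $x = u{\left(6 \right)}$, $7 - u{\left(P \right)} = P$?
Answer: $\frac{2845}{9954} \approx 0.28581$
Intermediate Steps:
$u{\left(P \right)} = 7 - P$
$x = 1$ ($x = 7 - 6 = 1$)
$V{\left(r \right)} = \frac{7}{8}$ ($V{\left(r \right)} = 1 \cdot \frac{1}{8} + \frac{3}{4} = 1 \cdot \frac{1}{8} + 3 \cdot \frac{1}{4} = \frac{1}{8} + \frac{3}{4} = \frac{7}{8}$)
$b{\left(I \right)} = \frac{2}{7}$ ($b{\left(I \right)} = \frac{1}{4 \cdot \frac{7}{8}} = \frac{1}{4} \cdot \frac{8}{7} = \frac{2}{7}$)
$b{\left(-141 \right)} - \frac{1}{-9954} = \frac{2}{7} - \frac{1}{-9954} = \frac{2}{7} - - \frac{1}{9954} = \frac{2}{7} + \frac{1}{9954} = \frac{2845}{9954}$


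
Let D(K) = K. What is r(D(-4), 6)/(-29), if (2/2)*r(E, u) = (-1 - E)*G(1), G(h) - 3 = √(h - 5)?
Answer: -9/29 - 6*I/29 ≈ -0.31034 - 0.2069*I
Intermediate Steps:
G(h) = 3 + √(-5 + h) (G(h) = 3 + √(h - 5) = 3 + √(-5 + h))
r(E, u) = (-1 - E)*(3 + 2*I) (r(E, u) = (-1 - E)*(3 + √(-5 + 1)) = (-1 - E)*(3 + √(-4)) = (-1 - E)*(3 + 2*I))
r(D(-4), 6)/(-29) = -(1 - 4)*(3 + 2*I)/(-29) = -1*(-3)*(3 + 2*I)*(-1/29) = (9 + 6*I)*(-1/29) = -9/29 - 6*I/29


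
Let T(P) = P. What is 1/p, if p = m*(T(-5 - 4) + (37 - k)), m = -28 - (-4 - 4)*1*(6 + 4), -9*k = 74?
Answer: 9/16952 ≈ 0.00053091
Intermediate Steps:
k = -74/9 (k = -1/9*74 = -74/9 ≈ -8.2222)
m = 52 (m = -28 - (-8)*1*10 = -28 - (-8)*10 = -28 - 1*(-80) = -28 + 80 = 52)
p = 16952/9 (p = 52*((-5 - 4) + (37 - 1*(-74/9))) = 52*(-9 + (37 + 74/9)) = 52*(-9 + 407/9) = 52*(326/9) = 16952/9 ≈ 1883.6)
1/p = 1/(16952/9) = 9/16952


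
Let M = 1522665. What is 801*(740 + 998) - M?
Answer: -130527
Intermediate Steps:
801*(740 + 998) - M = 801*(740 + 998) - 1*1522665 = 801*1738 - 1522665 = 1392138 - 1522665 = -130527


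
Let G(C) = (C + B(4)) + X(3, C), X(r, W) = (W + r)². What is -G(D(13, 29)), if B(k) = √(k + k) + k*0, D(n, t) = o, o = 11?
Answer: -207 - 2*√2 ≈ -209.83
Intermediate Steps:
D(n, t) = 11
B(k) = √2*√k (B(k) = √(2*k) + 0 = √2*√k + 0 = √2*√k)
G(C) = C + (3 + C)² + 2*√2 (G(C) = (C + √2*√4) + (C + 3)² = (C + √2*2) + (3 + C)² = (C + 2*√2) + (3 + C)² = C + (3 + C)² + 2*√2)
-G(D(13, 29)) = -(11 + (3 + 11)² + 2*√2) = -(11 + 14² + 2*√2) = -(11 + 196 + 2*√2) = -(207 + 2*√2) = -207 - 2*√2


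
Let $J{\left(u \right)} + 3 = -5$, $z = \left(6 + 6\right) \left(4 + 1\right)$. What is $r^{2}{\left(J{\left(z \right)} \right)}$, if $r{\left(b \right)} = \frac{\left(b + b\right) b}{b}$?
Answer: $256$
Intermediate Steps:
$z = 60$ ($z = 12 \cdot 5 = 60$)
$J{\left(u \right)} = -8$ ($J{\left(u \right)} = -3 - 5 = -8$)
$r{\left(b \right)} = 2 b$ ($r{\left(b \right)} = \frac{2 b b}{b} = \frac{2 b^{2}}{b} = 2 b$)
$r^{2}{\left(J{\left(z \right)} \right)} = \left(2 \left(-8\right)\right)^{2} = \left(-16\right)^{2} = 256$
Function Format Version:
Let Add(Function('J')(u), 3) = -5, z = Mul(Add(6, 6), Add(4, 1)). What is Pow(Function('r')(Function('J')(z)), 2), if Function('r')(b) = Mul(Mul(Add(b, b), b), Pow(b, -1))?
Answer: 256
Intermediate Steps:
z = 60 (z = Mul(12, 5) = 60)
Function('J')(u) = -8 (Function('J')(u) = Add(-3, -5) = -8)
Function('r')(b) = Mul(2, b) (Function('r')(b) = Mul(Mul(Mul(2, b), b), Pow(b, -1)) = Mul(Mul(2, Pow(b, 2)), Pow(b, -1)) = Mul(2, b))
Pow(Function('r')(Function('J')(z)), 2) = Pow(Mul(2, -8), 2) = Pow(-16, 2) = 256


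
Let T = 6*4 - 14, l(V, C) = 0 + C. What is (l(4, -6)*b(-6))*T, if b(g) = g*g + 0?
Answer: -2160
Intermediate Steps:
l(V, C) = C
b(g) = g² (b(g) = g² + 0 = g²)
T = 10 (T = 24 - 14 = 10)
(l(4, -6)*b(-6))*T = -6*(-6)²*10 = -6*36*10 = -216*10 = -2160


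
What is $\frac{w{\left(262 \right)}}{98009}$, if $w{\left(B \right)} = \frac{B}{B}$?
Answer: $\frac{1}{98009} \approx 1.0203 \cdot 10^{-5}$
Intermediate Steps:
$w{\left(B \right)} = 1$
$\frac{w{\left(262 \right)}}{98009} = 1 \cdot \frac{1}{98009} = \frac{1}{98009}$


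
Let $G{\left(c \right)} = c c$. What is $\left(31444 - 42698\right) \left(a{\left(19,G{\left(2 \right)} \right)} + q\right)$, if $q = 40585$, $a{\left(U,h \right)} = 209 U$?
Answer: $-501433224$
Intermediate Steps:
$G{\left(c \right)} = c^{2}$
$\left(31444 - 42698\right) \left(a{\left(19,G{\left(2 \right)} \right)} + q\right) = \left(31444 - 42698\right) \left(209 \cdot 19 + 40585\right) = - 11254 \left(3971 + 40585\right) = \left(-11254\right) 44556 = -501433224$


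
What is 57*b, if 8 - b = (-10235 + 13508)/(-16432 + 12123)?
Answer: 2151465/4309 ≈ 499.30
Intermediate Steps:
b = 37745/4309 (b = 8 - (-10235 + 13508)/(-16432 + 12123) = 8 - 3273/(-4309) = 8 - 3273*(-1)/4309 = 8 - 1*(-3273/4309) = 8 + 3273/4309 = 37745/4309 ≈ 8.7596)
57*b = 57*(37745/4309) = 2151465/4309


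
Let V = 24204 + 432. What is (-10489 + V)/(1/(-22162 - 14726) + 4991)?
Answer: 521854536/184108007 ≈ 2.8345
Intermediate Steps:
V = 24636
(-10489 + V)/(1/(-22162 - 14726) + 4991) = (-10489 + 24636)/(1/(-22162 - 14726) + 4991) = 14147/(1/(-36888) + 4991) = 14147/(-1/36888 + 4991) = 14147/(184108007/36888) = 14147*(36888/184108007) = 521854536/184108007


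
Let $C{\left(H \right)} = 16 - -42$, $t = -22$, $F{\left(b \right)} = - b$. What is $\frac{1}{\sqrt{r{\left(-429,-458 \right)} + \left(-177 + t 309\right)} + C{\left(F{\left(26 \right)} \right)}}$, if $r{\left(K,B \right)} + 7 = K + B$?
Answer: $\frac{58}{11233} - \frac{i \sqrt{7869}}{11233} \approx 0.0051634 - 0.007897 i$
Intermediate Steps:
$C{\left(H \right)} = 58$ ($C{\left(H \right)} = 16 + 42 = 58$)
$r{\left(K,B \right)} = -7 + B + K$ ($r{\left(K,B \right)} = -7 + \left(K + B\right) = -7 + \left(B + K\right) = -7 + B + K$)
$\frac{1}{\sqrt{r{\left(-429,-458 \right)} + \left(-177 + t 309\right)} + C{\left(F{\left(26 \right)} \right)}} = \frac{1}{\sqrt{\left(-7 - 458 - 429\right) - 6975} + 58} = \frac{1}{\sqrt{-894 - 6975} + 58} = \frac{1}{\sqrt{-7869} + 58} = \frac{1}{i \sqrt{7869} + 58} = \frac{1}{58 + i \sqrt{7869}}$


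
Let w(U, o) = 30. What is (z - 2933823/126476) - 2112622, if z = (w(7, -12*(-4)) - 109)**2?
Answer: -266409577179/126476 ≈ -2.1064e+6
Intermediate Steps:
z = 6241 (z = (30 - 109)**2 = (-79)**2 = 6241)
(z - 2933823/126476) - 2112622 = (6241 - 2933823/126476) - 2112622 = 786402893/126476 - 2112622 = -266409577179/126476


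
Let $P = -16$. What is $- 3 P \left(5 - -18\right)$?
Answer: $1104$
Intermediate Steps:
$- 3 P \left(5 - -18\right) = \left(-3\right) \left(-16\right) \left(5 - -18\right) = 48 \left(5 + 18\right) = 48 \cdot 23 = 1104$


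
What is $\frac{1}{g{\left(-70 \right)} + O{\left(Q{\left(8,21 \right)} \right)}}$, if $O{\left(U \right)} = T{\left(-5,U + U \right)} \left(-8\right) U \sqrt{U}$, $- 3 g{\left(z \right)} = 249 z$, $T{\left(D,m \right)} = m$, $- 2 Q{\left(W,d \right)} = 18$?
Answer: $\frac{2905}{24436322} + \frac{972 i}{12218161} \approx 0.00011888 + 7.9554 \cdot 10^{-5} i$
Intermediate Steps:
$Q{\left(W,d \right)} = -9$ ($Q{\left(W,d \right)} = \left(- \frac{1}{2}\right) 18 = -9$)
$g{\left(z \right)} = - 83 z$ ($g{\left(z \right)} = - \frac{249 z}{3} = - 83 z$)
$O{\left(U \right)} = - 16 U^{\frac{5}{2}}$ ($O{\left(U \right)} = \left(U + U\right) \left(-8\right) U \sqrt{U} = 2 U \left(-8\right) U^{\frac{3}{2}} = - 16 U U^{\frac{3}{2}} = - 16 U^{\frac{5}{2}}$)
$\frac{1}{g{\left(-70 \right)} + O{\left(Q{\left(8,21 \right)} \right)}} = \frac{1}{\left(-83\right) \left(-70\right) - 16 \left(-9\right)^{\frac{5}{2}}} = \frac{1}{5810 - 16 \cdot 243 i} = \frac{1}{5810 - 3888 i} = \frac{5810 + 3888 i}{48872644}$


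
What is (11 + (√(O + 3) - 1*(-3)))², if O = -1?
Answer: (14 + √2)² ≈ 237.60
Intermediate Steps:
(11 + (√(O + 3) - 1*(-3)))² = (11 + (√(-1 + 3) - 1*(-3)))² = (11 + (√2 + 3))² = (11 + (3 + √2))² = (14 + √2)²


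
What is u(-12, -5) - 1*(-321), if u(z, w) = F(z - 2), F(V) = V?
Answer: 307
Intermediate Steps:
u(z, w) = -2 + z (u(z, w) = z - 2 = -2 + z)
u(-12, -5) - 1*(-321) = (-2 - 12) - 1*(-321) = -14 + 321 = 307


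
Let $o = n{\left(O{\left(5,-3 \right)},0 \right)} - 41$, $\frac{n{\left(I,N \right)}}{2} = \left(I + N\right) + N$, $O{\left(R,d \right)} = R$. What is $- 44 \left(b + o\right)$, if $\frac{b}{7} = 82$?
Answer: $-23892$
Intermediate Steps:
$b = 574$ ($b = 7 \cdot 82 = 574$)
$n{\left(I,N \right)} = 2 I + 4 N$ ($n{\left(I,N \right)} = 2 \left(\left(I + N\right) + N\right) = 2 \left(I + 2 N\right) = 2 I + 4 N$)
$o = -31$ ($o = \left(2 \cdot 5 + 4 \cdot 0\right) - 41 = \left(10 + 0\right) - 41 = 10 - 41 = -31$)
$- 44 \left(b + o\right) = - 44 \left(574 - 31\right) = \left(-44\right) 543 = -23892$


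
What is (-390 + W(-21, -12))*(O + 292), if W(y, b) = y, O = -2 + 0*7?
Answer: -119190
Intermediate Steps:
O = -2 (O = -2 + 0 = -2)
(-390 + W(-21, -12))*(O + 292) = (-390 - 21)*(-2 + 292) = -411*290 = -119190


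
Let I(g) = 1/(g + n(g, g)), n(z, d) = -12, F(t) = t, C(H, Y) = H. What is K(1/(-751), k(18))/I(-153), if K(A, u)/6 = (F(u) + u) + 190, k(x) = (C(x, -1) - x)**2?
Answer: -188100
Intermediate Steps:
I(g) = 1/(-12 + g) (I(g) = 1/(g - 12) = 1/(-12 + g))
k(x) = 0 (k(x) = (x - x)**2 = 0**2 = 0)
K(A, u) = 1140 + 12*u (K(A, u) = 6*((u + u) + 190) = 6*(2*u + 190) = 6*(190 + 2*u) = 1140 + 12*u)
K(1/(-751), k(18))/I(-153) = (1140 + 12*0)/(1/(-12 - 153)) = (1140 + 0)/(1/(-165)) = 1140/(-1/165) = 1140*(-165) = -188100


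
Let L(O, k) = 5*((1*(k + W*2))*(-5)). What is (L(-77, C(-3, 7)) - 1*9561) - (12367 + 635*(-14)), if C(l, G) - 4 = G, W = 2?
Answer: -13413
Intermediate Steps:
C(l, G) = 4 + G
L(O, k) = -100 - 25*k (L(O, k) = 5*((1*(k + 2*2))*(-5)) = 5*((1*(k + 4))*(-5)) = 5*((1*(4 + k))*(-5)) = 5*((4 + k)*(-5)) = 5*(-20 - 5*k) = -100 - 25*k)
(L(-77, C(-3, 7)) - 1*9561) - (12367 + 635*(-14)) = ((-100 - 25*(4 + 7)) - 1*9561) - (12367 + 635*(-14)) = ((-100 - 25*11) - 9561) - (12367 - 8890) = ((-100 - 275) - 9561) - 1*3477 = (-375 - 9561) - 3477 = -9936 - 3477 = -13413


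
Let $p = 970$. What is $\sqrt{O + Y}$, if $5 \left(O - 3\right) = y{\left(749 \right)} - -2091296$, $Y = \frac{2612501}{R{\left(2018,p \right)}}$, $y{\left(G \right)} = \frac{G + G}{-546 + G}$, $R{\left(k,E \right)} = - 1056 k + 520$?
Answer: $\frac{\sqrt{9978909283028231431210}}{154460380} \approx 646.73$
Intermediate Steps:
$R{\left(k,E \right)} = 520 - 1056 k$
$y{\left(G \right)} = \frac{2 G}{-546 + G}$
$Y = - \frac{2612501}{2130488}$ ($Y = \frac{2612501}{520 - 2131008} = \frac{2612501}{-2130488} = 2612501 \left(- \frac{1}{2130488}\right) = - \frac{2612501}{2130488} \approx -1.2262$)
$O = \frac{60648233}{145}$ ($O = 3 + \frac{2 \cdot 749 \frac{1}{-546 + 749} - -2091296}{5} = 3 + \frac{2 \cdot 749 \cdot \frac{1}{203} + 2091296}{5} = 3 + \frac{\frac{214}{29} + 2091296}{5} = 3 + \frac{1}{5} \cdot \frac{60647798}{29} = 3 + \frac{60647798}{145} = \frac{60648233}{145} \approx 4.1826 \cdot 10^{5}$)
$\sqrt{O + Y} = \sqrt{\frac{60648233}{145} - \frac{2612501}{2130488}} = \sqrt{\frac{129209953815059}{308920760}} = \frac{\sqrt{9978909283028231431210}}{154460380}$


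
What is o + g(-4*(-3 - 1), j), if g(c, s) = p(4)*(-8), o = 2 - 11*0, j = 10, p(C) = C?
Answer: -30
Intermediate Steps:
o = 2 (o = 2 + 0 = 2)
g(c, s) = -32 (g(c, s) = 4*(-8) = -32)
o + g(-4*(-3 - 1), j) = 2 - 32 = -30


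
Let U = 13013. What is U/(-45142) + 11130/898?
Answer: 245372393/20268758 ≈ 12.106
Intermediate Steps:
U/(-45142) + 11130/898 = 13013/(-45142) + 11130/898 = 13013*(-1/45142) + 11130*(1/898) = -13013/45142 + 5565/449 = 245372393/20268758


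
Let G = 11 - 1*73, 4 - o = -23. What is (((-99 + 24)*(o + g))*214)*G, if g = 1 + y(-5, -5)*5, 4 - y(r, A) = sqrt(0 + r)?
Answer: 47764800 - 4975500*I*sqrt(5) ≈ 4.7765e+7 - 1.1126e+7*I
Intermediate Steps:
o = 27 (o = 4 - 1*(-23) = 4 + 23 = 27)
y(r, A) = 4 - sqrt(r) (y(r, A) = 4 - sqrt(0 + r) = 4 - sqrt(r))
g = 21 - 5*I*sqrt(5) (g = 1 + (4 - sqrt(-5))*5 = 1 + (4 - I*sqrt(5))*5 = 1 + (20 - 5*I*sqrt(5)) = 21 - 5*I*sqrt(5) ≈ 21.0 - 11.18*I)
G = -62 (G = 11 - 73 = -62)
(((-99 + 24)*(o + g))*214)*G = (((-99 + 24)*(27 + (21 - 5*I*sqrt(5))))*214)*(-62) = (-75*(48 - 5*I*sqrt(5))*214)*(-62) = ((-3600 + 375*I*sqrt(5))*214)*(-62) = (-770400 + 80250*I*sqrt(5))*(-62) = 47764800 - 4975500*I*sqrt(5)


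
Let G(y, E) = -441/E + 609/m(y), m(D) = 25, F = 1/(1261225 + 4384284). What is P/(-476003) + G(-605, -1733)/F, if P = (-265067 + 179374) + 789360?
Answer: 2865773650426471619/20622829975 ≈ 1.3896e+8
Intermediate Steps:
F = 1/5645509 ≈ 1.7713e-7
G(y, E) = 609/25 - 441/E (G(y, E) = -441/E + 609/25 = 609/25 - 441/E)
P = 703667 (P = -85693 + 789360 = 703667)
P/(-476003) + G(-605, -1733)/F = 703667/(-476003) + (609/25 - 441/(-1733))/(1/5645509) = 703667*(-1/476003) + (609/25 - 441*(-1/1733))*5645509 = -703667/476003 + (609/25 + 441/1733)*5645509 = -703667/476003 + (1066422/43325)*5645509 = -703667/476003 + 6020494998798/43325 = 2865773650426471619/20622829975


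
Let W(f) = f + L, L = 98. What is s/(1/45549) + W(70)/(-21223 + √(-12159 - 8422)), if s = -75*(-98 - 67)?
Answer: 126948464056642893/225218155 - 84*I*√20581/225218155 ≈ 5.6367e+8 - 5.3507e-5*I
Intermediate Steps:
s = 12375 (s = -75*(-165) = 12375)
W(f) = 98 + f (W(f) = f + 98 = 98 + f)
s/(1/45549) + W(70)/(-21223 + √(-12159 - 8422)) = 12375/(1/45549) + (98 + 70)/(-21223 + √(-12159 - 8422)) = 12375/(1/45549) + 168/(-21223 + √(-20581)) = 12375*45549 + 168/(-21223 + I*√20581) = 563668875 + 168/(-21223 + I*√20581)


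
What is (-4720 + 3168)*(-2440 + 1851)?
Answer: 914128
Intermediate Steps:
(-4720 + 3168)*(-2440 + 1851) = -1552*(-589) = 914128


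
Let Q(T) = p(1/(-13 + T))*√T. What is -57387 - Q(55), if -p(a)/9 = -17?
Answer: -57387 - 153*√55 ≈ -58522.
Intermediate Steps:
p(a) = 153 (p(a) = -9*(-17) = 153)
Q(T) = 153*√T
-57387 - Q(55) = -57387 - 153*√55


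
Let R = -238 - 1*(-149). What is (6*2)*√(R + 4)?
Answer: 12*I*√85 ≈ 110.63*I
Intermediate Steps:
R = -89 (R = -238 + 149 = -89)
(6*2)*√(R + 4) = (6*2)*√(-89 + 4) = 12*√(-85) = 12*(I*√85) = 12*I*√85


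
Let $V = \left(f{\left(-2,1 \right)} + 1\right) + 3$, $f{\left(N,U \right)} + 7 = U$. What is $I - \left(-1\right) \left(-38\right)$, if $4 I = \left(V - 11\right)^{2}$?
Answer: $\frac{17}{4} \approx 4.25$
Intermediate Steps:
$f{\left(N,U \right)} = -7 + U$
$V = -2$ ($V = \left(\left(-7 + 1\right) + 1\right) + 3 = \left(-6 + 1\right) + 3 = -5 + 3 = -2$)
$I = \frac{169}{4}$ ($I = \frac{\left(-2 - 11\right)^{2}}{4} = \frac{\left(-13\right)^{2}}{4} = \frac{1}{4} \cdot 169 = \frac{169}{4} \approx 42.25$)
$I - \left(-1\right) \left(-38\right) = \frac{169}{4} - \left(-1\right) \left(-38\right) = \frac{169}{4} - 38 = \frac{17}{4}$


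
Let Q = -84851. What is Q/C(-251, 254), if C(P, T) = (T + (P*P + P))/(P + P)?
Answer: 21297601/31502 ≈ 676.07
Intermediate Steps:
C(P, T) = (P + T + P²)/(2*P) (C(P, T) = (T + (P² + P))/((2*P)) = (T + (P + P²))*(1/(2*P)) = (P + T + P²)*(1/(2*P)) = (P + T + P²)/(2*P))
Q/C(-251, 254) = -84851*(-502/(254 - 251*(1 - 251))) = -84851*(-502/(254 - 251*(-250))) = -84851*(-502/(254 + 62750)) = -84851/((½)*(-1/251)*63004) = -84851/(-31502/251) = -84851*(-251/31502) = 21297601/31502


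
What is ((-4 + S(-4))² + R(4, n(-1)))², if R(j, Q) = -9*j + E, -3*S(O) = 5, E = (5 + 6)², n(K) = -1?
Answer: 1110916/81 ≈ 13715.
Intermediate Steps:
E = 121 (E = 11² = 121)
S(O) = -5/3 (S(O) = -⅓*5 = -5/3)
R(j, Q) = 121 - 9*j (R(j, Q) = -9*j + 121 = 121 - 9*j)
((-4 + S(-4))² + R(4, n(-1)))² = ((-4 - 5/3)² + (121 - 9*4))² = ((-17/3)² + (121 - 36))² = (289/9 + 85)² = (1054/9)² = 1110916/81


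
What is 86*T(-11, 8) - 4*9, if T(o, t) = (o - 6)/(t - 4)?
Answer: -803/2 ≈ -401.50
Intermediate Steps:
T(o, t) = (-6 + o)/(-4 + t)
86*T(-11, 8) - 4*9 = 86*((-6 - 11)/(-4 + 8)) - 4*9 = 86*(-17/4) - 36 = -731/2 - 36 = -803/2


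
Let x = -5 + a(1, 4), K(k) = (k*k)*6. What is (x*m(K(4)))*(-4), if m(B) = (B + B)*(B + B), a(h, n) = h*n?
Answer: 147456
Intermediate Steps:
K(k) = 6*k² (K(k) = k²*6 = 6*k²)
x = -1 (x = -5 + 1*4 = -5 + 4 = -1)
m(B) = 4*B² (m(B) = (2*B)*(2*B) = 4*B²)
(x*m(K(4)))*(-4) = -4*(6*4²)²*(-4) = -4*(6*16)²*(-4) = -4*96²*(-4) = -4*9216*(-4) = -1*36864*(-4) = -36864*(-4) = 147456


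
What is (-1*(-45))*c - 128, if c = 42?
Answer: 1762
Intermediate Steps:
(-1*(-45))*c - 128 = -1*(-45)*42 - 128 = 45*42 - 128 = 1890 - 128 = 1762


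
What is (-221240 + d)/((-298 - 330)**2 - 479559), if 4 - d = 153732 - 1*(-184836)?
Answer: 559804/85175 ≈ 6.5724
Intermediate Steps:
d = -338564 (d = 4 - (153732 - 1*(-184836)) = 4 - (153732 + 184836) = 4 - 1*338568 = 4 - 338568 = -338564)
(-221240 + d)/((-298 - 330)**2 - 479559) = (-221240 - 338564)/((-298 - 330)**2 - 479559) = -559804/((-628)**2 - 479559) = -559804/(394384 - 479559) = -559804/(-85175) = -559804*(-1/85175) = 559804/85175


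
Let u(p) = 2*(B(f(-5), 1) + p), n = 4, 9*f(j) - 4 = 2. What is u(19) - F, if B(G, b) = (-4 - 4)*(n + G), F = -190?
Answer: 460/3 ≈ 153.33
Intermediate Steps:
f(j) = ⅔ (f(j) = 4/9 + (⅑)*2 = 4/9 + 2/9 = ⅔)
B(G, b) = -32 - 8*G (B(G, b) = (-4 - 4)*(4 + G) = -8*(4 + G) = -32 - 8*G)
u(p) = -224/3 + 2*p (u(p) = 2*((-32 - 8*⅔) + p) = 2*((-32 - 16/3) + p) = 2*(-112/3 + p) = -224/3 + 2*p)
u(19) - F = (-224/3 + 2*19) - 1*(-190) = (-224/3 + 38) + 190 = -110/3 + 190 = 460/3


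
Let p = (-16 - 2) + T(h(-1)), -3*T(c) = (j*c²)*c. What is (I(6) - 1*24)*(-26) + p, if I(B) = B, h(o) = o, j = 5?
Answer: 1355/3 ≈ 451.67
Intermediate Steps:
T(c) = -5*c³/3 (T(c) = -5*c²*c/3 = -5*c³/3)
p = -49/3 (p = (-16 - 2) - 5/3*(-1)³ = -18 - 5/3*(-1) = -18 + 5/3 = -49/3 ≈ -16.333)
(I(6) - 1*24)*(-26) + p = (6 - 1*24)*(-26) - 49/3 = (6 - 24)*(-26) - 49/3 = -18*(-26) - 49/3 = 468 - 49/3 = 1355/3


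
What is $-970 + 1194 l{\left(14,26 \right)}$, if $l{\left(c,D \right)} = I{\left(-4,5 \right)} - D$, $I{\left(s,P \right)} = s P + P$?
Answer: $-49924$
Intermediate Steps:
$I{\left(s,P \right)} = P + P s$ ($I{\left(s,P \right)} = P s + P = P + P s$)
$l{\left(c,D \right)} = -15 - D$ ($l{\left(c,D \right)} = 5 \left(1 - 4\right) - D = 5 \left(-3\right) - D = -15 - D$)
$-970 + 1194 l{\left(14,26 \right)} = -970 + 1194 \left(-15 - 26\right) = -970 + 1194 \left(-41\right) = -970 - 48954 = -49924$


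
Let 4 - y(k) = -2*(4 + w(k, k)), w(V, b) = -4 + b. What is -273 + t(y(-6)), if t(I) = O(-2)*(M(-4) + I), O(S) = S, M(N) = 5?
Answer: -267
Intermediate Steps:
y(k) = 4 + 2*k (y(k) = 4 - (-2)*(4 + (-4 + k)) = 4 - (-2)*k = 4 + 2*k)
t(I) = -10 - 2*I (t(I) = -2*(5 + I) = -10 - 2*I)
-273 + t(y(-6)) = -273 + (-10 - 2*(4 + 2*(-6))) = -273 + (-10 - 2*(4 - 12)) = -273 + (-10 - 2*(-8)) = -273 + (-10 + 16) = -273 + 6 = -267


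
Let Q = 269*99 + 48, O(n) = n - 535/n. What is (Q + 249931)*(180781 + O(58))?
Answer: 1450560404735/29 ≈ 5.0019e+10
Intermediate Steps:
Q = 26679 (Q = 26631 + 48 = 26679)
(Q + 249931)*(180781 + O(58)) = (26679 + 249931)*(180781 + (58 - 535/58)) = 276610*(180781 + (58 - 535*1/58)) = 276610*(180781 + (58 - 535/58)) = 276610*(180781 + 2829/58) = 276610*(10488127/58) = 1450560404735/29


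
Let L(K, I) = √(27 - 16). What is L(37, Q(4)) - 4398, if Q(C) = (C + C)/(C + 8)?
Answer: -4398 + √11 ≈ -4394.7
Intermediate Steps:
Q(C) = 2*C/(8 + C) (Q(C) = (2*C)/(8 + C) = 2*C/(8 + C))
L(K, I) = √11
L(37, Q(4)) - 4398 = √11 - 4398 = -4398 + √11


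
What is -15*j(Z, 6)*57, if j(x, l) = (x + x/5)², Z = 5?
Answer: -30780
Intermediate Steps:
j(x, l) = 36*x²/25 (j(x, l) = (x + x*(⅕))² = (x + x/5)² = (6*x/5)² = 36*x²/25)
-15*j(Z, 6)*57 = -108*5²/5*57 = -108*25/5*57 = -15*36*57 = -540*57 = -30780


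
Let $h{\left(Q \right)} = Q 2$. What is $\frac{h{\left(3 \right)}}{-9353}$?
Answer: $- \frac{6}{9353} \approx -0.00064151$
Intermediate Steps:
$h{\left(Q \right)} = 2 Q$
$\frac{h{\left(3 \right)}}{-9353} = \frac{2 \cdot 3}{-9353} = 6 \left(- \frac{1}{9353}\right) = - \frac{6}{9353}$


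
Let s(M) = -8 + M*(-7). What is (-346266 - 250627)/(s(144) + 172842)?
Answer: -596893/171826 ≈ -3.4738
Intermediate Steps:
s(M) = -8 - 7*M
(-346266 - 250627)/(s(144) + 172842) = (-346266 - 250627)/((-8 - 7*144) + 172842) = -596893/((-8 - 1008) + 172842) = -596893/(-1016 + 172842) = -596893/171826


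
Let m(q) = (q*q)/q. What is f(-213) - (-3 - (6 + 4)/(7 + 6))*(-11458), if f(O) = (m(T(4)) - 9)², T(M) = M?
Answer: -561117/13 ≈ -43163.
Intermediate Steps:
m(q) = q (m(q) = q²/q = q)
f(O) = 25 (f(O) = (4 - 9)² = (-5)² = 25)
f(-213) - (-3 - (6 + 4)/(7 + 6))*(-11458) = 25 - (-3 - (6 + 4)/(7 + 6))*(-11458) = 25 - (-3 - 10/13)*(-11458) = 25 - (-49)*(-11458)/13 = 25 - 1*561442/13 = 25 - 561442/13 = -561117/13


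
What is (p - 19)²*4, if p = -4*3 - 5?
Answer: 5184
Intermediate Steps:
p = -17 (p = -12 - 5 = -17)
(p - 19)²*4 = (-17 - 19)²*4 = (-36)²*4 = 1296*4 = 5184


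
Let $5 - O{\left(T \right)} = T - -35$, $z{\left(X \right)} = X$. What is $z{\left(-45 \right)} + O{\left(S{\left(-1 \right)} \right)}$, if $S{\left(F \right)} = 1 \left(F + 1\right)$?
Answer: $-75$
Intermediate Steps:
$S{\left(F \right)} = 1 + F$ ($S{\left(F \right)} = 1 \left(1 + F\right) = 1 + F$)
$O{\left(T \right)} = -30 - T$ ($O{\left(T \right)} = 5 - \left(T - -35\right) = 5 - \left(T + 35\right) = 5 - \left(35 + T\right) = -30 - T$)
$z{\left(-45 \right)} + O{\left(S{\left(-1 \right)} \right)} = -45 - 30 = -75$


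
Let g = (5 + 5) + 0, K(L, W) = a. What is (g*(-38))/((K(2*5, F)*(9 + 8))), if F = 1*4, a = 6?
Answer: -190/51 ≈ -3.7255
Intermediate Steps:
F = 4
K(L, W) = 6
g = 10 (g = 10 + 0 = 10)
(g*(-38))/((K(2*5, F)*(9 + 8))) = (10*(-38))/((6*(9 + 8))) = -380/(6*17) = -380/102 = -380*1/102 = -190/51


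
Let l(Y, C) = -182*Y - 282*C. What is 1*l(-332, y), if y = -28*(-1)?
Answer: 52528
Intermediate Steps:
y = 28
l(Y, C) = -282*C - 182*Y
1*l(-332, y) = 1*(-282*28 - 182*(-332)) = 1*(-7896 + 60424) = 1*52528 = 52528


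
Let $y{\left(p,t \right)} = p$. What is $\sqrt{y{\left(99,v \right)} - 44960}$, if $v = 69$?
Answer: $i \sqrt{44861} \approx 211.8 i$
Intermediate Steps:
$\sqrt{y{\left(99,v \right)} - 44960} = \sqrt{99 - 44960} = \sqrt{-44861} = i \sqrt{44861}$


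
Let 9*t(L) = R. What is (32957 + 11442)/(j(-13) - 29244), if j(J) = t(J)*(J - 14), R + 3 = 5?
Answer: -44399/29250 ≈ -1.5179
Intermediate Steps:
R = 2 (R = -3 + 5 = 2)
t(L) = 2/9 (t(L) = (⅑)*2 = 2/9)
j(J) = -28/9 + 2*J/9 (j(J) = 2*(J - 14)/9 = 2*(-14 + J)/9 = -28/9 + 2*J/9)
(32957 + 11442)/(j(-13) - 29244) = (32957 + 11442)/((-28/9 + (2/9)*(-13)) - 29244) = 44399/((-28/9 - 26/9) - 29244) = 44399/(-6 - 29244) = 44399/(-29250) = 44399*(-1/29250) = -44399/29250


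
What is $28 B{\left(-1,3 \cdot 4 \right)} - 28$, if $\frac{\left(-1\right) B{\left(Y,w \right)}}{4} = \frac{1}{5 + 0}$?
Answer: $- \frac{252}{5} \approx -50.4$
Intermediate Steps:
$B{\left(Y,w \right)} = - \frac{4}{5}$ ($B{\left(Y,w \right)} = - \frac{4}{5 + 0} = - \frac{4}{5}$)
$28 B{\left(-1,3 \cdot 4 \right)} - 28 = 28 \left(- \frac{4}{5}\right) - 28 = - \frac{112}{5} - 28 = - \frac{252}{5}$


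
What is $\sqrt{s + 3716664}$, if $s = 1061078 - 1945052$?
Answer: $7 \sqrt{57810} \approx 1683.1$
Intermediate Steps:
$s = -883974$
$\sqrt{s + 3716664} = \sqrt{-883974 + 3716664} = \sqrt{2832690} = 7 \sqrt{57810}$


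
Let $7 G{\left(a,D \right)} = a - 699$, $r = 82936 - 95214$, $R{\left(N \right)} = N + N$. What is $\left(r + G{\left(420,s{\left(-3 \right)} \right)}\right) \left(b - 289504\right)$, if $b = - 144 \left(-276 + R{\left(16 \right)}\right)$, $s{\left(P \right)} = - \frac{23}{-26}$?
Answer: $\frac{21932880800}{7} \approx 3.1333 \cdot 10^{9}$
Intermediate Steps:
$R{\left(N \right)} = 2 N$
$s{\left(P \right)} = \frac{23}{26}$ ($s{\left(P \right)} = \left(-23\right) \left(- \frac{1}{26}\right) = \frac{23}{26}$)
$b = 35136$ ($b = - 144 \left(-276 + 2 \cdot 16\right) = - 144 \left(-276 + 32\right) = \left(-144\right) \left(-244\right) = 35136$)
$r = -12278$
$G{\left(a,D \right)} = - \frac{699}{7} + \frac{a}{7}$ ($G{\left(a,D \right)} = \frac{a - 699}{7} = \frac{-699 + a}{7} = - \frac{699}{7} + \frac{a}{7}$)
$\left(r + G{\left(420,s{\left(-3 \right)} \right)}\right) \left(b - 289504\right) = \left(-12278 + \left(- \frac{699}{7} + \frac{1}{7} \cdot 420\right)\right) \left(35136 - 289504\right) = \left(-12278 + \left(- \frac{699}{7} + 60\right)\right) \left(-254368\right) = \left(-12278 - \frac{279}{7}\right) \left(-254368\right) = \left(- \frac{86225}{7}\right) \left(-254368\right) = \frac{21932880800}{7}$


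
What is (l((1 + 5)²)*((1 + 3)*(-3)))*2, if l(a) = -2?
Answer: 48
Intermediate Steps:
(l((1 + 5)²)*((1 + 3)*(-3)))*2 = -2*(1 + 3)*(-3)*2 = -8*(-3)*2 = -2*(-12)*2 = 24*2 = 48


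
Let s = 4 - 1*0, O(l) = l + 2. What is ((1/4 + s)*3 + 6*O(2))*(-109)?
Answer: -16023/4 ≈ -4005.8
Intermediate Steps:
O(l) = 2 + l
s = 4 (s = 4 + 0 = 4)
((1/4 + s)*3 + 6*O(2))*(-109) = ((1/4 + 4)*3 + 6*(2 + 2))*(-109) = ((¼ + 4)*3 + 6*4)*(-109) = ((17/4)*3 + 24)*(-109) = (51/4 + 24)*(-109) = (147/4)*(-109) = -16023/4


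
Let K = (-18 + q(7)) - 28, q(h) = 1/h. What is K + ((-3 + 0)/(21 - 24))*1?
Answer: -314/7 ≈ -44.857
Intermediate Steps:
K = -321/7 (K = (-18 + 1/7) - 28 = (-18 + ⅐) - 28 = -125/7 - 28 = -321/7 ≈ -45.857)
K + ((-3 + 0)/(21 - 24))*1 = -321/7 + ((-3 + 0)/(21 - 24))*1 = -321/7 - 3/(-3)*1 = -321/7 - 3*(-⅓)*1 = -321/7 + 1*1 = -321/7 + 1 = -314/7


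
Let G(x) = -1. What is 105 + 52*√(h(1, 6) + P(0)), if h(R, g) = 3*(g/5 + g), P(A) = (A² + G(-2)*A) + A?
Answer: 105 + 312*√15/5 ≈ 346.67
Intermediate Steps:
P(A) = A² (P(A) = (A² - A) + A = A²)
h(R, g) = 18*g/5 (h(R, g) = 3*(g*(⅕) + g) = 3*(g/5 + g) = 3*(6*g/5) = 18*g/5)
105 + 52*√(h(1, 6) + P(0)) = 105 + 52*√((18/5)*6 + 0²) = 105 + 52*√(108/5 + 0) = 105 + 52*√(108/5) = 105 + 52*(6*√15/5) = 105 + 312*√15/5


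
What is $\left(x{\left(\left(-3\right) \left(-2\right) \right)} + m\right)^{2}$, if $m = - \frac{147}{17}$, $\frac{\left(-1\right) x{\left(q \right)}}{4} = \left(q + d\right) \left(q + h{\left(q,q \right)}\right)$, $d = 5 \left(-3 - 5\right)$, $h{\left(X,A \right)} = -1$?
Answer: $\frac{130256569}{289} \approx 4.5072 \cdot 10^{5}$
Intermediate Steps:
$d = -40$ ($d = 5 \left(-8\right) = -40$)
$x{\left(q \right)} = - 4 \left(-1 + q\right) \left(-40 + q\right)$ ($x{\left(q \right)} = - 4 \left(q - 40\right) \left(q - 1\right) = - 4 \left(-40 + q\right) \left(-1 + q\right) = - 4 \left(-1 + q\right) \left(-40 + q\right)$)
$m = - \frac{147}{17}$ ($m = \left(-147\right) \frac{1}{17} = - \frac{147}{17} \approx -8.6471$)
$\left(x{\left(\left(-3\right) \left(-2\right) \right)} + m\right)^{2} = \left(\left(-160 - 4 \left(\left(-3\right) \left(-2\right)\right)^{2} + 164 \left(\left(-3\right) \left(-2\right)\right)\right) - \frac{147}{17}\right)^{2} = \left(\left(-160 - 4 \cdot 6^{2} + 164 \cdot 6\right) - \frac{147}{17}\right)^{2} = \left(\left(-160 - 144 + 984\right) - \frac{147}{17}\right)^{2} = \left(680 - \frac{147}{17}\right)^{2} = \left(\frac{11413}{17}\right)^{2} = \frac{130256569}{289}$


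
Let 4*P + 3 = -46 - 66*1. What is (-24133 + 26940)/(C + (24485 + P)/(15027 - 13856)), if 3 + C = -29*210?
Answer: -13147988/28441787 ≈ -0.46228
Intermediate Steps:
P = -115/4 (P = -3/4 + (-46 - 66*1)/4 = -3/4 + (-46 - 66)/4 = -3/4 + (1/4)*(-112) = -3/4 - 28 = -115/4 ≈ -28.750)
C = -6093 (C = -3 - 29*210 = -3 - 6090 = -6093)
(-24133 + 26940)/(C + (24485 + P)/(15027 - 13856)) = (-24133 + 26940)/(-6093 + (24485 - 115/4)/(15027 - 13856)) = 2807/(-6093 + (97825/4)/1171) = 2807/(-6093 + (97825/4)*(1/1171)) = 2807/(-6093 + 97825/4684) = 2807/(-28441787/4684) = 2807*(-4684/28441787) = -13147988/28441787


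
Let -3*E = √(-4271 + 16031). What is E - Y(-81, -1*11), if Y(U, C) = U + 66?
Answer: 15 - 28*√15/3 ≈ -21.148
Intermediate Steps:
Y(U, C) = 66 + U
E = -28*√15/3 (E = -√(-4271 + 16031)/3 = -28*√15/3 ≈ -36.148)
E - Y(-81, -1*11) = -28*√15/3 - (66 - 81) = -28*√15/3 - 1*(-15) = -28*√15/3 + 15 = 15 - 28*√15/3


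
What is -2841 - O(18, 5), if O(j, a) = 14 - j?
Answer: -2837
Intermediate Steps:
-2841 - O(18, 5) = -2841 - (14 - 1*18) = -2841 - (14 - 18) = -2841 - 1*(-4) = -2841 + 4 = -2837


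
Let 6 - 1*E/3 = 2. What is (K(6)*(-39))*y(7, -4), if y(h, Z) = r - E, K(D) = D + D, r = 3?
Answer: 4212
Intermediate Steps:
E = 12 (E = 18 - 3*2 = 18 - 6 = 12)
K(D) = 2*D
y(h, Z) = -9 (y(h, Z) = 3 - 1*12 = 3 - 12 = -9)
(K(6)*(-39))*y(7, -4) = ((2*6)*(-39))*(-9) = (12*(-39))*(-9) = -468*(-9) = 4212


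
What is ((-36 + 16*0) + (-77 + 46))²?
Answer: 4489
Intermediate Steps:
((-36 + 16*0) + (-77 + 46))² = ((-36 + 0) - 31)² = (-36 - 31)² = (-67)² = 4489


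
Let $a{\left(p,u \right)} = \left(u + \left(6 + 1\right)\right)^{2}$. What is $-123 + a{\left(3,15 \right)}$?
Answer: $361$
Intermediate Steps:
$a{\left(p,u \right)} = \left(7 + u\right)^{2}$ ($a{\left(p,u \right)} = \left(u + 7\right)^{2} = \left(7 + u\right)^{2}$)
$-123 + a{\left(3,15 \right)} = -123 + \left(7 + 15\right)^{2} = -123 + 22^{2} = -123 + 484 = 361$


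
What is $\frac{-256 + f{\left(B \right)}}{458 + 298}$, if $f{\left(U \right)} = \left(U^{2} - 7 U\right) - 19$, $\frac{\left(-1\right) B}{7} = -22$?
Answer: $\frac{22363}{756} \approx 29.581$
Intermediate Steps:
$B = 154$ ($B = \left(-7\right) \left(-22\right) = 154$)
$f{\left(U \right)} = -19 + U^{2} - 7 U$
$\frac{-256 + f{\left(B \right)}}{458 + 298} = \frac{-256 - \left(1097 - 23716\right)}{458 + 298} = \frac{-256 - -22619}{756} = \left(-256 + 22619\right) \frac{1}{756} = 22363 \cdot \frac{1}{756} = \frac{22363}{756}$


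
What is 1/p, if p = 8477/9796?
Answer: 9796/8477 ≈ 1.1556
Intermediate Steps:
p = 8477/9796 (p = 8477*(1/9796) = 8477/9796 ≈ 0.86535)
1/p = 1/(8477/9796) = 9796/8477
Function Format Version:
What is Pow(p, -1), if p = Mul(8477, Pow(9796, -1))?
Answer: Rational(9796, 8477) ≈ 1.1556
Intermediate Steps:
p = Rational(8477, 9796) (p = Mul(8477, Rational(1, 9796)) = Rational(8477, 9796) ≈ 0.86535)
Pow(p, -1) = Pow(Rational(8477, 9796), -1) = Rational(9796, 8477)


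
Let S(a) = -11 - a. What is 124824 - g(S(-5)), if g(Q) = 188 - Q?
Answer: 124630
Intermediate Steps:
124824 - g(S(-5)) = 124824 - (188 - (-11 - 1*(-5))) = 124824 - (188 - (-11 + 5)) = 124824 - (188 - 1*(-6)) = 124824 - (188 + 6) = 124824 - 1*194 = 124824 - 194 = 124630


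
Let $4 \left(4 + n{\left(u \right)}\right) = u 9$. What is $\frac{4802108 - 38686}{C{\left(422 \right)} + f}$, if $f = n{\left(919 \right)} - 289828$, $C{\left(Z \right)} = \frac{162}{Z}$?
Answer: $- \frac{4020328168}{242872703} \approx -16.553$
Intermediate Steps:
$n{\left(u \right)} = -4 + \frac{9 u}{4}$ ($n{\left(u \right)} = -4 + \frac{u 9}{4} = -4 + \frac{9 u}{4}$)
$f = - \frac{1151057}{4}$ ($f = \left(-4 + \frac{9}{4} \cdot 919\right) - 289828 = \left(-4 + \frac{8271}{4}\right) - 289828 = \frac{8255}{4} - 289828 = - \frac{1151057}{4} \approx -2.8776 \cdot 10^{5}$)
$\frac{4802108 - 38686}{C{\left(422 \right)} + f} = \frac{4802108 - 38686}{\frac{162}{422} - \frac{1151057}{4}} = \frac{4763422}{162 \cdot \frac{1}{422} - \frac{1151057}{4}} = \frac{4763422}{\frac{81}{211} - \frac{1151057}{4}} = \frac{4763422}{- \frac{242872703}{844}} = 4763422 \left(- \frac{844}{242872703}\right) = - \frac{4020328168}{242872703}$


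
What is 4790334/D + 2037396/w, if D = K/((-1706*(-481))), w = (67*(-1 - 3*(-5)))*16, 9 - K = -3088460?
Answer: 14750238679593129/11587935688 ≈ 1.2729e+6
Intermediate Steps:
K = 3088469 (K = 9 - 1*(-3088460) = 9 + 3088460 = 3088469)
w = 15008 (w = (67*(-1 + 15))*16 = (67*14)*16 = 938*16 = 15008)
D = 3088469/820586 (D = 3088469/((-1706*(-481))) = 3088469/820586 ≈ 3.7637)
4790334/D + 2037396/w = 4790334/(3088469/820586) + 2037396/15008 = 4790334*(820586/3088469) + 2037396*(1/15008) = 3930881015724/3088469 + 509349/3752 = 14750238679593129/11587935688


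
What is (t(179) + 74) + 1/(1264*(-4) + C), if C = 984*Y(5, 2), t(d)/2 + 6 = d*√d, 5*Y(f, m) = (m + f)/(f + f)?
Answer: 7623247/122956 + 358*√179 ≈ 4851.7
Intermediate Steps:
Y(f, m) = (f + m)/(10*f) (Y(f, m) = ((m + f)/(f + f))/5 = ((f + m)/((2*f)))/5 = ((f + m)*(1/(2*f)))/5 = ((f + m)/(2*f))/5 = (f + m)/(10*f))
t(d) = -12 + 2*d^(3/2) (t(d) = -12 + 2*(d*√d) = -12 + 2*d^(3/2))
C = 3444/25 (C = 984*((⅒)*(5 + 2)/5) = 984*((⅒)*(⅕)*7) = 984*(7/50) = 3444/25 ≈ 137.76)
(t(179) + 74) + 1/(1264*(-4) + C) = ((-12 + 2*179^(3/2)) + 74) + 1/(1264*(-4) + 3444/25) = ((-12 + 2*(179*√179)) + 74) + 1/(-5056 + 3444/25) = ((-12 + 358*√179) + 74) + 1/(-122956/25) = (62 + 358*√179) - 25/122956 = 7623247/122956 + 358*√179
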